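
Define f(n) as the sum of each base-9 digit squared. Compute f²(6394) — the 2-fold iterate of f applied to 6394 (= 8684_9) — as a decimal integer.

6394 = (8,6,8,4)_9 → 8² + 6² + 8² + 4² = 180
180 = (2,2,0)_9 → 2² + 2² + 0² = 8

8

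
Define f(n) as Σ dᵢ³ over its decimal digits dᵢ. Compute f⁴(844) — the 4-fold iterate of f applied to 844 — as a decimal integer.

133

844 → 8³ + 4³ + 4³ = 640
640 → 6³ + 4³ + 0³ = 280
280 → 2³ + 8³ + 0³ = 520
520 → 5³ + 2³ + 0³ = 133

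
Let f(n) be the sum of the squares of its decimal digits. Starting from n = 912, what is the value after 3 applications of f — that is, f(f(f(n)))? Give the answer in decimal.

912 → 86
86 → 100
100 → 1

1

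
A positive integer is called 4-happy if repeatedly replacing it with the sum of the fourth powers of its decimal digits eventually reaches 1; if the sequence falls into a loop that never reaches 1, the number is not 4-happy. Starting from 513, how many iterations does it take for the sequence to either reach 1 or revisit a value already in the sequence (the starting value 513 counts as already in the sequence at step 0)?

14

513 → 5⁴ + 1⁴ + 3⁴ = 707
707 → 7⁴ + 0⁴ + 7⁴ = 4802
4802 → 4⁴ + 8⁴ + 0⁴ + 2⁴ = 4368
4368 → 4⁴ + 3⁴ + 6⁴ + 8⁴ = 5729
5729 → 5⁴ + 7⁴ + 2⁴ + 9⁴ = 9603
9603 → 9⁴ + 6⁴ + 0⁴ + 3⁴ = 7938
7938 → 7⁴ + 9⁴ + 3⁴ + 8⁴ = 13139
13139 → 1⁴ + 3⁴ + 1⁴ + 3⁴ + 9⁴ = 6725
6725 → 6⁴ + 7⁴ + 2⁴ + 5⁴ = 4338
4338 → 4⁴ + 3⁴ + 3⁴ + 8⁴ = 4514
4514 → 4⁴ + 5⁴ + 1⁴ + 4⁴ = 1138
1138 → 1⁴ + 1⁴ + 3⁴ + 8⁴ = 4179
4179 → 4⁴ + 1⁴ + 7⁴ + 9⁴ = 9219
9219 → 9⁴ + 2⁴ + 1⁴ + 9⁴ = 13139  — 13139 repeats.
That took 14 steps.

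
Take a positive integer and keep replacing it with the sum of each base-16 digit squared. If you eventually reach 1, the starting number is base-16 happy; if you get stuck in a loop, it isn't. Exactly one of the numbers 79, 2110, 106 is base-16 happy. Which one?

106

79: 79 → 241 → 226 → 200 → 208 → 169 → 181 → 146 → 85 → 50 → 13 → 169  — repeats 169 (not base-16 happy)
2110: 2110 → 269 → 170 → 200 → 208 → 169 → 181 → 146 → 85 → 50 → 13 → 169  — repeats 169 (not base-16 happy)
106: 106 → 136 → 128 → 64 → 16 → 1  — reaches 1 (base-16 happy)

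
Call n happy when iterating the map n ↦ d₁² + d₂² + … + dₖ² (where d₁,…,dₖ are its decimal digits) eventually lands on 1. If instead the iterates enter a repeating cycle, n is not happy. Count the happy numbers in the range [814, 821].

814: 814 → 81 → 65 → 61 → 37 → 58 → 89 → 145 → 42 → 20 → 4 → 16 → 37  — not happy
815: 815 → 90 → 81 → 65 → 61 → 37 → 58 → 89 → 145 → 42 → 20 → 4 → 16 → 37  — not happy
816: 816 → 101 → 2 → 4 → 16 → 37 → 58 → 89 → 145 → 42 → 20 → 4  — not happy
817: 817 → 114 → 18 → 65 → 61 → 37 → 58 → 89 → 145 → 42 → 20 → 4 → 16 → 37  — not happy
818: 818 → 129 → 86 → 100 → 1  — happy
819: 819 → 146 → 53 → 34 → 25 → 29 → 85 → 89 → 145 → 42 → 20 → 4 → 16 → 37 → 58 → 89  — not happy
820: 820 → 68 → 100 → 1  — happy
821: 821 → 69 → 117 → 51 → 26 → 40 → 16 → 37 → 58 → 89 → 145 → 42 → 20 → 4 → 16  — not happy
happy: 818, 820

2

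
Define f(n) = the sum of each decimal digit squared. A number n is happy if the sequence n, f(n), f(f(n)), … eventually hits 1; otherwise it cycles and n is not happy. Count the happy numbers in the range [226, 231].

2

226: 226 → 44 → 32 → 13 → 10 → 1  — happy
227: 227 → 57 → 74 → 65 → 61 → 37 → 58 → 89 → 145 → 42 → 20 → 4 → 16 → 37  — not happy
228: 228 → 72 → 53 → 34 → 25 → 29 → 85 → 89 → 145 → 42 → 20 → 4 → 16 → 37 → 58 → 89  — not happy
229: 229 → 89 → 145 → 42 → 20 → 4 → 16 → 37 → 58 → 89  — not happy
230: 230 → 13 → 10 → 1  — happy
231: 231 → 14 → 17 → 50 → 25 → 29 → 85 → 89 → 145 → 42 → 20 → 4 → 16 → 37 → 58 → 89  — not happy
happy: 226, 230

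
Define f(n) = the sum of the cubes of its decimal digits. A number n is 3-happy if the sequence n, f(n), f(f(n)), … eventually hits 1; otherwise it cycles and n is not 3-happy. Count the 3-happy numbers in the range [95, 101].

1

95: 95 → 854 → 701 → 344 → 155 → 251 → 134 → 92 → 737 → 713 → 371 → 371  — not 3-happy
96: 96 → 945 → 918 → 1242 → 81 → 513 → 153 → 153  — not 3-happy
97: 97 → 1072 → 352 → 160 → 217 → 352  — not 3-happy
98: 98 → 1241 → 74 → 407 → 407  — not 3-happy
99: 99 → 1458 → 702 → 351 → 153 → 153  — not 3-happy
100: 100 → 1  — 3-happy
101: 101 → 2 → 8 → 512 → 134 → 92 → 737 → 713 → 371 → 371  — not 3-happy
3-happy: 100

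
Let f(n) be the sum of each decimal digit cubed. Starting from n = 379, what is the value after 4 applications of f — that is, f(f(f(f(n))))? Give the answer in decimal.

379 → 1099
1099 → 1459
1459 → 919
919 → 1459

1459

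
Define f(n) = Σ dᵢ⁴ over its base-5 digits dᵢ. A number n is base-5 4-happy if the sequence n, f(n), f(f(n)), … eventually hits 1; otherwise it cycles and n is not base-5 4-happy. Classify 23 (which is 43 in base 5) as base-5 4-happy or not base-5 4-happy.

23 = (4,3)_5 → 4⁴ + 3⁴ = 256 + 81 = 337
337 = (2,3,2,2)_5 → 2⁴ + 3⁴ + 2⁴ + 2⁴ = 16 + 81 + 16 + 16 = 129
129 = (1,0,0,4)_5 → 1⁴ + 0⁴ + 0⁴ + 4⁴ = 1 + 0 + 0 + 256 = 257
257 = (2,0,1,2)_5 → 2⁴ + 0⁴ + 1⁴ + 2⁴ = 16 + 0 + 1 + 16 = 33
33 = (1,1,3)_5 → 1⁴ + 1⁴ + 3⁴ = 1 + 1 + 81 = 83
83 = (3,1,3)_5 → 3⁴ + 1⁴ + 3⁴ = 81 + 1 + 81 = 163
163 = (1,1,2,3)_5 → 1⁴ + 1⁴ + 2⁴ + 3⁴ = 1 + 1 + 16 + 81 = 99
99 = (3,4,4)_5 → 3⁴ + 4⁴ + 4⁴ = 81 + 256 + 256 = 593
593 = (4,3,3,3)_5 → 4⁴ + 3⁴ + 3⁴ + 3⁴ = 256 + 81 + 81 + 81 = 499
499 = (3,4,4,4)_5 → 3⁴ + 4⁴ + 4⁴ + 4⁴ = 81 + 256 + 256 + 256 = 849
849 = (1,1,3,4,4)_5 → 1⁴ + 1⁴ + 3⁴ + 4⁴ + 4⁴ = 1 + 1 + 81 + 256 + 256 = 595
595 = (4,3,4,0)_5 → 4⁴ + 3⁴ + 4⁴ + 0⁴ = 256 + 81 + 256 + 0 = 593  — 593 already seen; the sequence cycles without reaching 1.

not base-5 4-happy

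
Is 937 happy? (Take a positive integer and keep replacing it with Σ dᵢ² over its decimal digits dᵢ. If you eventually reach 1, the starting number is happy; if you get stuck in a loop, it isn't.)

happy

937 → 9² + 3² + 7² = 139
139 → 1² + 3² + 9² = 91
91 → 9² + 1² = 82
82 → 8² + 2² = 68
68 → 6² + 8² = 100
100 → 1² + 0² + 0² = 1  — reached 1.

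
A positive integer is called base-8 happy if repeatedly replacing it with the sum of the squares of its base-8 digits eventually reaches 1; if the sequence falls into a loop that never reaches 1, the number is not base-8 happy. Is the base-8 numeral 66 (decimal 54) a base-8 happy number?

not base-8 happy

54 = (6,6)_8 → 6² + 6² = 36 + 36 = 72
72 = (1,1,0)_8 → 1² + 1² + 0² = 1 + 1 + 0 = 2
2 = (2)_8 → 2² = 4
4 = (4)_8 → 4² = 16
16 = (2,0)_8 → 2² + 0² = 4 + 0 = 4  — 4 already seen; the sequence cycles without reaching 1.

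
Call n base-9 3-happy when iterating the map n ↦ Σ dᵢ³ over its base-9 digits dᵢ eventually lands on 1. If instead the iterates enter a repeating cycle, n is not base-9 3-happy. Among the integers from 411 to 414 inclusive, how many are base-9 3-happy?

1

411: 411 → 341 → 577 → 345 → 99 → 9 → 1  — base-9 3-happy
412: 412 → 468 → 468  — not base-9 3-happy
413: 413 → 637 → 1029 → 271 → 55 → 217 → 225 → 351 → 91 → 3 → 27 → 27  — not base-9 3-happy
414: 414 → 126 → 126  — not base-9 3-happy
base-9 3-happy: 411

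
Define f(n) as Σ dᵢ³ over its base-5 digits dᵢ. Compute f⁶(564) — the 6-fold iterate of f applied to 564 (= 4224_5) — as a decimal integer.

564 = (4,2,2,4)_5 → 144
144 = (1,0,3,4)_5 → 92
92 = (3,3,2)_5 → 62
62 = (2,2,2)_5 → 24
24 = (4,4)_5 → 128
128 = (1,0,0,3)_5 → 28

28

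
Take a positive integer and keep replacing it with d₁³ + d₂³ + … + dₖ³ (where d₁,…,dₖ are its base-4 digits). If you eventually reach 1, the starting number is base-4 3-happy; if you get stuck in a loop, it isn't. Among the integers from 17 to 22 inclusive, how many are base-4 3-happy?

17: 17 → 2 → 8 → 8  (repeats 8)
18: 18 → 9 → 9  (repeats 9)
19: 19 → 28 → 28  (repeats 28)
20: 20 → 2 → 8 → 8  (repeats 8)
21: 21 → 3 → 27 → 36 → 9 → 9  (repeats 9)
22: 22 → 10 → 16 → 1  (reaches 1)
base-4 3-happy: 22

1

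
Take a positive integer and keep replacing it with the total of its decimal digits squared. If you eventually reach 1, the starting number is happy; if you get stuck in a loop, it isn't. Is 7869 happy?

happy

7869 → 7² + 8² + 6² + 9² = 49 + 64 + 36 + 81 = 230
230 → 2² + 3² + 0² = 4 + 9 + 0 = 13
13 → 1² + 3² = 1 + 9 = 10
10 → 1² + 0² = 1 + 0 = 1  — reached 1.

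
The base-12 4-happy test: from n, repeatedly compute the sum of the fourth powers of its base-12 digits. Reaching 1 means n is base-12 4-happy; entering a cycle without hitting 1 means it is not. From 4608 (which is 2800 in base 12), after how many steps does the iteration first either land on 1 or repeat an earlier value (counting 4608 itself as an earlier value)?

12

4608 = (2,8,0,0)_12 → 2⁴ + 8⁴ + 0⁴ + 0⁴ = 4112
4112 = (2,4,6,8)_12 → 2⁴ + 4⁴ + 6⁴ + 8⁴ = 5664
5664 = (3,3,4,0)_12 → 3⁴ + 3⁴ + 4⁴ + 0⁴ = 418
418 = (2,10,10)_12 → 2⁴ + 10⁴ + 10⁴ = 20016
20016 = (11,7,0,0)_12 → 11⁴ + 7⁴ + 0⁴ + 0⁴ = 17042
17042 = (9,10,4,2)_12 → 9⁴ + 10⁴ + 4⁴ + 2⁴ = 16833
16833 = (9,8,10,9)_12 → 9⁴ + 8⁴ + 10⁴ + 9⁴ = 27218
27218 = (1,3,9,0,2)_12 → 1⁴ + 3⁴ + 9⁴ + 0⁴ + 2⁴ = 6659
6659 = (3,10,2,11)_12 → 3⁴ + 10⁴ + 2⁴ + 11⁴ = 24738
24738 = (1,2,3,9,6)_12 → 1⁴ + 2⁴ + 3⁴ + 9⁴ + 6⁴ = 7955
7955 = (4,7,2,11)_12 → 4⁴ + 7⁴ + 2⁴ + 11⁴ = 17314
17314 = (10,0,2,10)_12 → 10⁴ + 0⁴ + 2⁴ + 10⁴ = 20016  — 20016 repeats.
That took 12 steps.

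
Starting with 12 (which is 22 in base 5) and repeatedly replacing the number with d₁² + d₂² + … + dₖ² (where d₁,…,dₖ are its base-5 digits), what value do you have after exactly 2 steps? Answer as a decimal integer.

12 = (2,2)_5 → 2² + 2² = 4 + 4 = 8
8 = (1,3)_5 → 1² + 3² = 1 + 9 = 10

10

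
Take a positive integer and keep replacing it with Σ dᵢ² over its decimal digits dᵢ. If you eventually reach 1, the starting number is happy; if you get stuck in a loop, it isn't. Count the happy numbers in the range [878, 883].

878: 878 → 177 → 99 → 162 → 41 → 17 → 50 → 25 → 29 → 85 → 89 → 145 → 42 → 20 → 4 → 16 → 37 → 58 → 89  — not happy
879: 879 → 194 → 98 → 145 → 42 → 20 → 4 → 16 → 37 → 58 → 89 → 145  — not happy
880: 880 → 128 → 69 → 117 → 51 → 26 → 40 → 16 → 37 → 58 → 89 → 145 → 42 → 20 → 4 → 16  — not happy
881: 881 → 129 → 86 → 100 → 1  — happy
882: 882 → 132 → 14 → 17 → 50 → 25 → 29 → 85 → 89 → 145 → 42 → 20 → 4 → 16 → 37 → 58 → 89  — not happy
883: 883 → 137 → 59 → 106 → 37 → 58 → 89 → 145 → 42 → 20 → 4 → 16 → 37  — not happy
happy: 881

1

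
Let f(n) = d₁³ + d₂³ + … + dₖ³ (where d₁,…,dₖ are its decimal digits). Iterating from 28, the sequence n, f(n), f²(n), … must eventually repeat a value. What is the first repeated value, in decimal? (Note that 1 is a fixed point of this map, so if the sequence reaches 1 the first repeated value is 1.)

28 → 2³ + 8³ = 520
520 → 5³ + 2³ + 0³ = 133
133 → 1³ + 3³ + 3³ = 55
55 → 5³ + 5³ = 250
250 → 2³ + 5³ + 0³ = 133  — 133 already appeared earlier.

133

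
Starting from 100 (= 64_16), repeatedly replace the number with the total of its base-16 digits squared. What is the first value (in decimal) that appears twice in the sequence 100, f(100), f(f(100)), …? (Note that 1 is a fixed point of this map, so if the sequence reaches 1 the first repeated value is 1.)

100 = (6,4)_16 → 6² + 4² = 36 + 16 = 52
52 = (3,4)_16 → 3² + 4² = 9 + 16 = 25
25 = (1,9)_16 → 1² + 9² = 1 + 81 = 82
82 = (5,2)_16 → 5² + 2² = 25 + 4 = 29
29 = (1,13)_16 → 1² + 13² = 1 + 169 = 170
170 = (10,10)_16 → 10² + 10² = 100 + 100 = 200
200 = (12,8)_16 → 12² + 8² = 144 + 64 = 208
208 = (13,0)_16 → 13² + 0² = 169 + 0 = 169
169 = (10,9)_16 → 10² + 9² = 100 + 81 = 181
181 = (11,5)_16 → 11² + 5² = 121 + 25 = 146
146 = (9,2)_16 → 9² + 2² = 81 + 4 = 85
85 = (5,5)_16 → 5² + 5² = 25 + 25 = 50
50 = (3,2)_16 → 3² + 2² = 9 + 4 = 13
13 = (13)_16 → 13² = 169  — 169 already appeared earlier.

169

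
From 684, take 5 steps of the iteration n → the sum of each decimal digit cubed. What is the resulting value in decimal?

153

684 → 6³ + 8³ + 4³ = 216 + 512 + 64 = 792
792 → 7³ + 9³ + 2³ = 343 + 729 + 8 = 1080
1080 → 1³ + 0³ + 8³ + 0³ = 1 + 0 + 512 + 0 = 513
513 → 5³ + 1³ + 3³ = 125 + 1 + 27 = 153
153 → 1³ + 5³ + 3³ = 1 + 125 + 27 = 153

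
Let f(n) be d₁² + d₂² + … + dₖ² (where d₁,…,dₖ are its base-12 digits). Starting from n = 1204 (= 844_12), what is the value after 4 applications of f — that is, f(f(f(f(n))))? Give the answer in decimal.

34

1204 = (8,4,4)_12 → 8² + 4² + 4² = 64 + 16 + 16 = 96
96 = (8,0)_12 → 8² + 0² = 64 + 0 = 64
64 = (5,4)_12 → 5² + 4² = 25 + 16 = 41
41 = (3,5)_12 → 3² + 5² = 9 + 25 = 34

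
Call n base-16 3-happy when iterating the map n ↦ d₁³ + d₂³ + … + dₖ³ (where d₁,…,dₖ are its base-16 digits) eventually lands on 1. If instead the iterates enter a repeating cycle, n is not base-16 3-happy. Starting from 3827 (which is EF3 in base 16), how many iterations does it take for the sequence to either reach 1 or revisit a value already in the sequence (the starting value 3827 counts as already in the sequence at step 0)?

3827 = (14,15,3)_16 → 6146
6146 = (1,8,0,2)_16 → 521
521 = (2,0,9)_16 → 737
737 = (2,14,1)_16 → 2753
2753 = (10,12,1)_16 → 2729
2729 = (10,10,9)_16 → 2729  — 2729 repeats.
That took 6 steps.

6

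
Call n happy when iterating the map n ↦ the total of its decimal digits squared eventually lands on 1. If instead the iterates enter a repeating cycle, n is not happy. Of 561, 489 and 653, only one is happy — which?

561: 561 → 62 → 40 → 16 → 37 → 58 → 89 → 145 → 42 → 20 → 4 → 16  — repeats 16 (not happy)
489: 489 → 161 → 38 → 73 → 58 → 89 → 145 → 42 → 20 → 4 → 16 → 37 → 58  — repeats 58 (not happy)
653: 653 → 70 → 49 → 97 → 130 → 10 → 1  — reaches 1 (happy)

653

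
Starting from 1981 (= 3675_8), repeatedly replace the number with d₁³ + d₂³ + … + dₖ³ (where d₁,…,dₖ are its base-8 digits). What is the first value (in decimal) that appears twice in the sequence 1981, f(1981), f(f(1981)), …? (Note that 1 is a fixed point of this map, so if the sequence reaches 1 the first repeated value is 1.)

1981 = (3,6,7,5)_8 → 3³ + 6³ + 7³ + 5³ = 711
711 = (1,3,0,7)_8 → 1³ + 3³ + 0³ + 7³ = 371
371 = (5,6,3)_8 → 5³ + 6³ + 3³ = 368
368 = (5,6,0)_8 → 5³ + 6³ + 0³ = 341
341 = (5,2,5)_8 → 5³ + 2³ + 5³ = 258
258 = (4,0,2)_8 → 4³ + 0³ + 2³ = 72
72 = (1,1,0)_8 → 1³ + 1³ + 0³ = 2
2 = (2)_8 → 2³ = 8
8 = (1,0)_8 → 1³ + 0³ = 1  — reached the fixed point 1.
1 → 1, so 1 is the first repeated value.

1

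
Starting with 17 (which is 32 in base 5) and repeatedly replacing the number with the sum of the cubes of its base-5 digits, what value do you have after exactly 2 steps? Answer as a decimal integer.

17 = (3,2)_5 → 3³ + 2³ = 35
35 = (1,2,0)_5 → 1³ + 2³ + 0³ = 9

9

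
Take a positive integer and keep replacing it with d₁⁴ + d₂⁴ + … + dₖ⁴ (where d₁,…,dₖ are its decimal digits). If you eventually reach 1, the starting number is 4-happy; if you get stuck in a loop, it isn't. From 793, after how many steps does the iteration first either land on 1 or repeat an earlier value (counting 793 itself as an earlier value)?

793 → 7⁴ + 9⁴ + 3⁴ = 9043
9043 → 9⁴ + 0⁴ + 4⁴ + 3⁴ = 6898
6898 → 6⁴ + 8⁴ + 9⁴ + 8⁴ = 16049
16049 → 1⁴ + 6⁴ + 0⁴ + 4⁴ + 9⁴ = 8114
8114 → 8⁴ + 1⁴ + 1⁴ + 4⁴ = 4354
4354 → 4⁴ + 3⁴ + 5⁴ + 4⁴ = 1218
1218 → 1⁴ + 2⁴ + 1⁴ + 8⁴ = 4114
4114 → 4⁴ + 1⁴ + 1⁴ + 4⁴ = 514
514 → 5⁴ + 1⁴ + 4⁴ = 882
882 → 8⁴ + 8⁴ + 2⁴ = 8208
8208 → 8⁴ + 2⁴ + 0⁴ + 8⁴ = 8208  — 8208 repeats.
That took 11 steps.

11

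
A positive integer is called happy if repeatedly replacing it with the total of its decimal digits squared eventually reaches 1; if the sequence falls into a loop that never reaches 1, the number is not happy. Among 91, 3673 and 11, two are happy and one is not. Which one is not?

11

91: 91 → 82 → 68 → 100 → 1  — reaches 1 (happy)
3673: 3673 → 103 → 10 → 1  — reaches 1 (happy)
11: 11 → 2 → 4 → 16 → 37 → 58 → 89 → 145 → 42 → 20 → 4  — repeats 4 (not happy)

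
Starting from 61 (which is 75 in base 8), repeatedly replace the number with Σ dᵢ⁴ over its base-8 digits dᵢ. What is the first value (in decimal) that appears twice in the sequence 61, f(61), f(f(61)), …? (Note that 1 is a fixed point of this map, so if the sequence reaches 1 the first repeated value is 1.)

272

61 = (7,5)_8 → 7⁴ + 5⁴ = 3026
3026 = (5,7,2,2)_8 → 5⁴ + 7⁴ + 2⁴ + 2⁴ = 3058
3058 = (5,7,6,2)_8 → 5⁴ + 7⁴ + 6⁴ + 2⁴ = 4338
4338 = (1,0,3,6,2)_8 → 1⁴ + 0⁴ + 3⁴ + 6⁴ + 2⁴ = 1394
1394 = (2,5,6,2)_8 → 2⁴ + 5⁴ + 6⁴ + 2⁴ = 1953
1953 = (3,6,4,1)_8 → 3⁴ + 6⁴ + 4⁴ + 1⁴ = 1634
1634 = (3,1,4,2)_8 → 3⁴ + 1⁴ + 4⁴ + 2⁴ = 354
354 = (5,4,2)_8 → 5⁴ + 4⁴ + 2⁴ = 897
897 = (1,6,0,1)_8 → 1⁴ + 6⁴ + 0⁴ + 1⁴ = 1298
1298 = (2,4,2,2)_8 → 2⁴ + 4⁴ + 2⁴ + 2⁴ = 304
304 = (4,6,0)_8 → 4⁴ + 6⁴ + 0⁴ = 1552
1552 = (3,0,2,0)_8 → 3⁴ + 0⁴ + 2⁴ + 0⁴ = 97
97 = (1,4,1)_8 → 1⁴ + 4⁴ + 1⁴ = 258
258 = (4,0,2)_8 → 4⁴ + 0⁴ + 2⁴ = 272
272 = (4,2,0)_8 → 4⁴ + 2⁴ + 0⁴ = 272  — 272 already appeared earlier.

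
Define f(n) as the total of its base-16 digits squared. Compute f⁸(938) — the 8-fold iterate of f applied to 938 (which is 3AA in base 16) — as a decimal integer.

938 = (3,10,10)_16 → 3² + 10² + 10² = 9 + 100 + 100 = 209
209 = (13,1)_16 → 13² + 1² = 169 + 1 = 170
170 = (10,10)_16 → 10² + 10² = 100 + 100 = 200
200 = (12,8)_16 → 12² + 8² = 144 + 64 = 208
208 = (13,0)_16 → 13² + 0² = 169 + 0 = 169
169 = (10,9)_16 → 10² + 9² = 100 + 81 = 181
181 = (11,5)_16 → 11² + 5² = 121 + 25 = 146
146 = (9,2)_16 → 9² + 2² = 81 + 4 = 85

85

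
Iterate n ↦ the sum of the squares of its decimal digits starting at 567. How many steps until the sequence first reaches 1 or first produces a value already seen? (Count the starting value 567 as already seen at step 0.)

11

567 → 5² + 6² + 7² = 25 + 36 + 49 = 110
110 → 1² + 1² + 0² = 1 + 1 + 0 = 2
2 → 2² = 4
4 → 4² = 16
16 → 1² + 6² = 1 + 36 = 37
37 → 3² + 7² = 9 + 49 = 58
58 → 5² + 8² = 25 + 64 = 89
89 → 8² + 9² = 64 + 81 = 145
145 → 1² + 4² + 5² = 1 + 16 + 25 = 42
42 → 4² + 2² = 16 + 4 = 20
20 → 2² + 0² = 4 + 0 = 4  — 4 repeats.
That took 11 steps.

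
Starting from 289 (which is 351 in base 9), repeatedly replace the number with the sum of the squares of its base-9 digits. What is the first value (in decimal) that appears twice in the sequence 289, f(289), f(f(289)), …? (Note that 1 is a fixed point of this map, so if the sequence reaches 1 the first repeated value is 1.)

65

289 = (3,5,1)_9 → 3² + 5² + 1² = 35
35 = (3,8)_9 → 3² + 8² = 73
73 = (8,1)_9 → 8² + 1² = 65
65 = (7,2)_9 → 7² + 2² = 53
53 = (5,8)_9 → 5² + 8² = 89
89 = (1,0,8)_9 → 1² + 0² + 8² = 65  — 65 already appeared earlier.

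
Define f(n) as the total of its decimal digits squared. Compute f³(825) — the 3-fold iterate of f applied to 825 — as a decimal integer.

81

825 → 8² + 2² + 5² = 93
93 → 9² + 3² = 90
90 → 9² + 0² = 81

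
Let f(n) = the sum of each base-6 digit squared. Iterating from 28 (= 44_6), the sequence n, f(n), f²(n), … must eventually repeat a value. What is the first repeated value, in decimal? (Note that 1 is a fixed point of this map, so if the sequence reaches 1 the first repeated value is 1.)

29

28 = (4,4)_6 → 4² + 4² = 16 + 16 = 32
32 = (5,2)_6 → 5² + 2² = 25 + 4 = 29
29 = (4,5)_6 → 4² + 5² = 16 + 25 = 41
41 = (1,0,5)_6 → 1² + 0² + 5² = 1 + 0 + 25 = 26
26 = (4,2)_6 → 4² + 2² = 16 + 4 = 20
20 = (3,2)_6 → 3² + 2² = 9 + 4 = 13
13 = (2,1)_6 → 2² + 1² = 4 + 1 = 5
5 = (5)_6 → 5² = 25
25 = (4,1)_6 → 4² + 1² = 16 + 1 = 17
17 = (2,5)_6 → 2² + 5² = 4 + 25 = 29  — 29 already appeared earlier.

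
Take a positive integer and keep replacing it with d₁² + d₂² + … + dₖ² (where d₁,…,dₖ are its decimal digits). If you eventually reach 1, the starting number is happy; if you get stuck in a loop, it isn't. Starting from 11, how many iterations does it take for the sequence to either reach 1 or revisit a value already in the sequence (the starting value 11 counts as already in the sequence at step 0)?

10

11 → 1² + 1² = 1 + 1 = 2
2 → 2² = 4
4 → 4² = 16
16 → 1² + 6² = 1 + 36 = 37
37 → 3² + 7² = 9 + 49 = 58
58 → 5² + 8² = 25 + 64 = 89
89 → 8² + 9² = 64 + 81 = 145
145 → 1² + 4² + 5² = 1 + 16 + 25 = 42
42 → 4² + 2² = 16 + 4 = 20
20 → 2² + 0² = 4 + 0 = 4  — 4 repeats.
That took 10 steps.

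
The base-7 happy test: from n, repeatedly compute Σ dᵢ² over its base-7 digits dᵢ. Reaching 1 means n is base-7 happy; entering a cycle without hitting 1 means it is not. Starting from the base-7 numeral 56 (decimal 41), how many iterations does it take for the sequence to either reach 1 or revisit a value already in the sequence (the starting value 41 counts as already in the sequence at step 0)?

4

41 = (5,6)_7 → 5² + 6² = 25 + 36 = 61
61 = (1,1,5)_7 → 1² + 1² + 5² = 1 + 1 + 25 = 27
27 = (3,6)_7 → 3² + 6² = 9 + 36 = 45
45 = (6,3)_7 → 6² + 3² = 36 + 9 = 45  — 45 repeats.
That took 4 steps.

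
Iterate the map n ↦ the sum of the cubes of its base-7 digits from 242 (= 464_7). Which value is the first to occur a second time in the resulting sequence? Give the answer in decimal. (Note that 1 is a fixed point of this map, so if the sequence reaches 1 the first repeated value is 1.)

242 = (4,6,4)_7 → 4³ + 6³ + 4³ = 64 + 216 + 64 = 344
344 = (1,0,0,1)_7 → 1³ + 0³ + 0³ + 1³ = 1 + 0 + 0 + 1 = 2
2 = (2)_7 → 2³ = 8
8 = (1,1)_7 → 1³ + 1³ = 1 + 1 = 2  — 2 already appeared earlier.

2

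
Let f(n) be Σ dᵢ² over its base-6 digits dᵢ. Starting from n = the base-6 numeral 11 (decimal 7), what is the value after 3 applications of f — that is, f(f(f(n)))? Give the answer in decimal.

16

7 = (1,1)_6 → 1² + 1² = 1 + 1 = 2
2 = (2)_6 → 2² = 4
4 = (4)_6 → 4² = 16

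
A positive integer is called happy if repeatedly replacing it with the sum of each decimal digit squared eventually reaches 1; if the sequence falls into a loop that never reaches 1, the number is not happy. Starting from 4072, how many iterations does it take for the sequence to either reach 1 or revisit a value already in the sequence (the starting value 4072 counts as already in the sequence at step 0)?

4072 → 4² + 0² + 7² + 2² = 69
69 → 6² + 9² = 117
117 → 1² + 1² + 7² = 51
51 → 5² + 1² = 26
26 → 2² + 6² = 40
40 → 4² + 0² = 16
16 → 1² + 6² = 37
37 → 3² + 7² = 58
58 → 5² + 8² = 89
89 → 8² + 9² = 145
145 → 1² + 4² + 5² = 42
42 → 4² + 2² = 20
20 → 2² + 0² = 4
4 → 4² = 16  — 16 repeats.
That took 14 steps.

14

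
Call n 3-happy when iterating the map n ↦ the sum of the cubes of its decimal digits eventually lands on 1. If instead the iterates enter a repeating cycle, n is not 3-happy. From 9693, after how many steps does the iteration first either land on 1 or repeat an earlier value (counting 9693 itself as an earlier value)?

9693 → 1701
1701 → 345
345 → 216
216 → 225
225 → 141
141 → 66
66 → 432
432 → 99
99 → 1458
1458 → 702
702 → 351
351 → 153
153 → 153  — 153 repeats.
That took 13 steps.

13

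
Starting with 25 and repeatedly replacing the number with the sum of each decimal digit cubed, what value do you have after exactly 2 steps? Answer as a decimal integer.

25 → 2³ + 5³ = 133
133 → 1³ + 3³ + 3³ = 55

55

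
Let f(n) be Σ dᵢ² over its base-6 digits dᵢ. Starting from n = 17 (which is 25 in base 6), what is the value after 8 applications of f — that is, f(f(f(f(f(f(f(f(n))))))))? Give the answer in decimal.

17

17 = (2,5)_6 → 2² + 5² = 29
29 = (4,5)_6 → 4² + 5² = 41
41 = (1,0,5)_6 → 1² + 0² + 5² = 26
26 = (4,2)_6 → 4² + 2² = 20
20 = (3,2)_6 → 3² + 2² = 13
13 = (2,1)_6 → 2² + 1² = 5
5 = (5)_6 → 5² = 25
25 = (4,1)_6 → 4² + 1² = 17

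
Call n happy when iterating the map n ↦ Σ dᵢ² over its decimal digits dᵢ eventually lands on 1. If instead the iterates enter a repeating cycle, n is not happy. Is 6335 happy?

6335 → 6² + 3² + 3² + 5² = 79
79 → 7² + 9² = 130
130 → 1² + 3² + 0² = 10
10 → 1² + 0² = 1  — reached 1.

happy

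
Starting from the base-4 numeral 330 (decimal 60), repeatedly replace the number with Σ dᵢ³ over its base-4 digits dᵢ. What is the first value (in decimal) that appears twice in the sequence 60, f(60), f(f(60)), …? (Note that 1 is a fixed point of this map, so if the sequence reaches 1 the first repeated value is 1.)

60 = (3,3,0)_4 → 54
54 = (3,1,2)_4 → 36
36 = (2,1,0)_4 → 9
9 = (2,1)_4 → 9  — 9 already appeared earlier.

9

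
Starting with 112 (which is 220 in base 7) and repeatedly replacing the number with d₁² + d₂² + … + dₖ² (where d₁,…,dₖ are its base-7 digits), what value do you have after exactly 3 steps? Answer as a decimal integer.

4

112 = (2,2,0)_7 → 2² + 2² + 0² = 4 + 4 + 0 = 8
8 = (1,1)_7 → 1² + 1² = 1 + 1 = 2
2 = (2)_7 → 2² = 4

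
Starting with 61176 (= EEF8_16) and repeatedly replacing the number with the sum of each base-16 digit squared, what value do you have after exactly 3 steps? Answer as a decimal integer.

202

61176 = (14,14,15,8)_16 → 14² + 14² + 15² + 8² = 681
681 = (2,10,9)_16 → 2² + 10² + 9² = 185
185 = (11,9)_16 → 11² + 9² = 202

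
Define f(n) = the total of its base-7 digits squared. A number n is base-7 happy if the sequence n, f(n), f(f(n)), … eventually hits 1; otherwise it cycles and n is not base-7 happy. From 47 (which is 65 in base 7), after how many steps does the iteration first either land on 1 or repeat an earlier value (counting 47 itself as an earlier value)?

47 = (6,5)_7 → 61
61 = (1,1,5)_7 → 27
27 = (3,6)_7 → 45
45 = (6,3)_7 → 45  — 45 repeats.
That took 4 steps.

4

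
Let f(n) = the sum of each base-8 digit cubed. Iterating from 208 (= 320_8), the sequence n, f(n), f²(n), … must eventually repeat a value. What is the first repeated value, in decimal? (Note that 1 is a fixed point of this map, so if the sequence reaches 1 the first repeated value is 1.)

208 = (3,2,0)_8 → 3³ + 2³ + 0³ = 27 + 8 + 0 = 35
35 = (4,3)_8 → 4³ + 3³ = 64 + 27 = 91
91 = (1,3,3)_8 → 1³ + 3³ + 3³ = 1 + 27 + 27 = 55
55 = (6,7)_8 → 6³ + 7³ = 216 + 343 = 559
559 = (1,0,5,7)_8 → 1³ + 0³ + 5³ + 7³ = 1 + 0 + 125 + 343 = 469
469 = (7,2,5)_8 → 7³ + 2³ + 5³ = 343 + 8 + 125 = 476
476 = (7,3,4)_8 → 7³ + 3³ + 4³ = 343 + 27 + 64 = 434
434 = (6,6,2)_8 → 6³ + 6³ + 2³ = 216 + 216 + 8 = 440
440 = (6,7,0)_8 → 6³ + 7³ + 0³ = 216 + 343 + 0 = 559  — 559 already appeared earlier.

559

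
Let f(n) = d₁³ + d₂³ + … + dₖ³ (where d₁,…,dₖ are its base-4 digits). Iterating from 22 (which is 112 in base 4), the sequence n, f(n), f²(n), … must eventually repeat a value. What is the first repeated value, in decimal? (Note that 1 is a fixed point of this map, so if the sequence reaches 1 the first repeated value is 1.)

22 = (1,1,2)_4 → 1³ + 1³ + 2³ = 10
10 = (2,2)_4 → 2³ + 2³ = 16
16 = (1,0,0)_4 → 1³ + 0³ + 0³ = 1  — reached the fixed point 1.
1 → 1, so 1 is the first repeated value.

1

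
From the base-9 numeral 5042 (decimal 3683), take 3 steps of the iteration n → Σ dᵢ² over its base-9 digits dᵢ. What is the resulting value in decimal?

53

3683 = (5,0,4,2)_9 → 5² + 0² + 4² + 2² = 45
45 = (5,0)_9 → 5² + 0² = 25
25 = (2,7)_9 → 2² + 7² = 53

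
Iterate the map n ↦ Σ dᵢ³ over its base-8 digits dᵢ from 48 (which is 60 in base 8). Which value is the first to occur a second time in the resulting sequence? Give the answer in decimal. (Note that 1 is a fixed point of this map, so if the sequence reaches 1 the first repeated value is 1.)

432

48 = (6,0)_8 → 6³ + 0³ = 216 + 0 = 216
216 = (3,3,0)_8 → 3³ + 3³ + 0³ = 27 + 27 + 0 = 54
54 = (6,6)_8 → 6³ + 6³ = 216 + 216 = 432
432 = (6,6,0)_8 → 6³ + 6³ + 0³ = 216 + 216 + 0 = 432  — 432 already appeared earlier.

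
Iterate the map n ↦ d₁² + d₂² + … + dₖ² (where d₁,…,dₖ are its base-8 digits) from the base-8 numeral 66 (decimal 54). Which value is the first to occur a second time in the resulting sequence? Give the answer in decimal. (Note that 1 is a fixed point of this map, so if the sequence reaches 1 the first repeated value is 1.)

54 = (6,6)_8 → 6² + 6² = 72
72 = (1,1,0)_8 → 1² + 1² + 0² = 2
2 = (2)_8 → 2² = 4
4 = (4)_8 → 4² = 16
16 = (2,0)_8 → 2² + 0² = 4  — 4 already appeared earlier.

4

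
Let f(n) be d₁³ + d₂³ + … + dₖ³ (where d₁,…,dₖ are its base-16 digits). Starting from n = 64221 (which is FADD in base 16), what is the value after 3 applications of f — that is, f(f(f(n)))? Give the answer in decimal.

64221 = (15,10,13,13)_16 → 15³ + 10³ + 13³ + 13³ = 8769
8769 = (2,2,4,1)_16 → 2³ + 2³ + 4³ + 1³ = 81
81 = (5,1)_16 → 5³ + 1³ = 126

126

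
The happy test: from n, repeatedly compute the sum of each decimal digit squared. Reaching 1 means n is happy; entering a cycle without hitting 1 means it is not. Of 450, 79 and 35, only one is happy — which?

79

450: 450 → 41 → 17 → 50 → 25 → 29 → 85 → 89 → 145 → 42 → 20 → 4 → 16 → 37 → 58 → 89  — repeats 89 (not happy)
79: 79 → 130 → 10 → 1  — reaches 1 (happy)
35: 35 → 34 → 25 → 29 → 85 → 89 → 145 → 42 → 20 → 4 → 16 → 37 → 58 → 89  — repeats 89 (not happy)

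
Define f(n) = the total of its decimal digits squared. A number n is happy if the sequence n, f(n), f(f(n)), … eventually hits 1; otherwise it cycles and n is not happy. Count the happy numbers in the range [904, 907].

2

904: 904 → 97 → 130 → 10 → 1  (reaches 1)
905: 905 → 106 → 37 → 58 → 89 → 145 → 42 → 20 → 4 → 16 → 37  (repeats 37)
906: 906 → 117 → 51 → 26 → 40 → 16 → 37 → 58 → 89 → 145 → 42 → 20 → 4 → 16  (repeats 16)
907: 907 → 130 → 10 → 1  (reaches 1)
happy: 904, 907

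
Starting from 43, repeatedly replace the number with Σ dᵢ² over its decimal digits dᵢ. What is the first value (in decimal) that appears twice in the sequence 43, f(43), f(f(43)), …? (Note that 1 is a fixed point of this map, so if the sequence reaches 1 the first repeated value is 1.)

89

43 → 25
25 → 29
29 → 85
85 → 89
89 → 145
145 → 42
42 → 20
20 → 4
4 → 16
16 → 37
37 → 58
58 → 89  — 89 already appeared earlier.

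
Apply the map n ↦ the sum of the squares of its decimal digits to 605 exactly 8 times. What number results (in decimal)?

4

605 → 6² + 0² + 5² = 61
61 → 6² + 1² = 37
37 → 3² + 7² = 58
58 → 5² + 8² = 89
89 → 8² + 9² = 145
145 → 1² + 4² + 5² = 42
42 → 4² + 2² = 20
20 → 2² + 0² = 4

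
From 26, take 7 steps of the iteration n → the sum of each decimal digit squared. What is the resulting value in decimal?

42

26 → 2² + 6² = 40
40 → 4² + 0² = 16
16 → 1² + 6² = 37
37 → 3² + 7² = 58
58 → 5² + 8² = 89
89 → 8² + 9² = 145
145 → 1² + 4² + 5² = 42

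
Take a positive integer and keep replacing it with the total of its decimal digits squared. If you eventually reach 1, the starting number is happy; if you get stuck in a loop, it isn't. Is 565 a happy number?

565 → 86
86 → 100
100 → 1  — reached 1.

happy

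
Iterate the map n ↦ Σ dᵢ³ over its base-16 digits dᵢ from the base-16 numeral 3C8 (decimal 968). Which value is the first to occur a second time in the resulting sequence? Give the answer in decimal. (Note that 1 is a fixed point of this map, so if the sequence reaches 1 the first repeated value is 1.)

65

968 = (3,12,8)_16 → 2267
2267 = (8,13,11)_16 → 4040
4040 = (15,12,8)_16 → 5615
5615 = (1,5,14,15)_16 → 6245
6245 = (1,8,6,5)_16 → 854
854 = (3,5,6)_16 → 368
368 = (1,7,0)_16 → 344
344 = (1,5,8)_16 → 638
638 = (2,7,14)_16 → 3095
3095 = (12,1,7)_16 → 2072
2072 = (8,1,8)_16 → 1025
1025 = (4,0,1)_16 → 65
65 = (4,1)_16 → 65  — 65 already appeared earlier.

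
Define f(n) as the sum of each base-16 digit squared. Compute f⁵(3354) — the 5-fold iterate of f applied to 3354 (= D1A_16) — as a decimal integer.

3354 = (13,1,10)_16 → 13² + 1² + 10² = 169 + 1 + 100 = 270
270 = (1,0,14)_16 → 1² + 0² + 14² = 1 + 0 + 196 = 197
197 = (12,5)_16 → 12² + 5² = 144 + 25 = 169
169 = (10,9)_16 → 10² + 9² = 100 + 81 = 181
181 = (11,5)_16 → 11² + 5² = 121 + 25 = 146

146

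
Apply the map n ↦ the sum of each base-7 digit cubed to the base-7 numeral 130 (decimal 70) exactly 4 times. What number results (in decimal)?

28

70 = (1,3,0)_7 → 1³ + 3³ + 0³ = 1 + 27 + 0 = 28
28 = (4,0)_7 → 4³ + 0³ = 64 + 0 = 64
64 = (1,2,1)_7 → 1³ + 2³ + 1³ = 1 + 8 + 1 = 10
10 = (1,3)_7 → 1³ + 3³ = 1 + 27 = 28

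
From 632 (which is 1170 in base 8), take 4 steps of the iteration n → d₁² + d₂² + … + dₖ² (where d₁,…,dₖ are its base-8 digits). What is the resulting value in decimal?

40

632 = (1,1,7,0)_8 → 1² + 1² + 7² + 0² = 51
51 = (6,3)_8 → 6² + 3² = 45
45 = (5,5)_8 → 5² + 5² = 50
50 = (6,2)_8 → 6² + 2² = 40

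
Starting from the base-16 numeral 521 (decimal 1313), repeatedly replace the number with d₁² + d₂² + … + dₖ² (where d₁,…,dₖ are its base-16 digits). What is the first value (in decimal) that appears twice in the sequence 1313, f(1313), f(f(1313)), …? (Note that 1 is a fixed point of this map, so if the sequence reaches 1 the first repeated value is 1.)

1313 = (5,2,1)_16 → 30
30 = (1,14)_16 → 197
197 = (12,5)_16 → 169
169 = (10,9)_16 → 181
181 = (11,5)_16 → 146
146 = (9,2)_16 → 85
85 = (5,5)_16 → 50
50 = (3,2)_16 → 13
13 = (13)_16 → 169  — 169 already appeared earlier.

169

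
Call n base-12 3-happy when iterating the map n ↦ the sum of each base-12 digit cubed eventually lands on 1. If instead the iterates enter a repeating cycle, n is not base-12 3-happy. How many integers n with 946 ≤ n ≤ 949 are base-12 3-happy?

946: 946 → 1432 → 2124 → 738 → 342 → 288 → 8 → 512 → 755 → 1464 → 1008 → 343 → 415 → 1351 → 1136 → 1855 → 1344 → 793 → 342  (repeats 342)
947: 947 → 1763 → 1340 → 1268 → 1753 → 10 → 1000 → 1611 → 1366 → 1854 → 1217 → 762 → 368 → 736 → 190 → 1028 → 856 → 1520 → 1728 → 1  (reaches 1)
948: 948 → 559 → 1370 → 953 → 684 → 793 → 342 → 288 → 8 → 512 → 755 → 1464 → 1008 → 343 → 415 → 1351 → 1136 → 1855 → 1344 → 793  (repeats 793)
949: 949 → 560 → 1539 → 1539  (repeats 1539)
base-12 3-happy: 947

1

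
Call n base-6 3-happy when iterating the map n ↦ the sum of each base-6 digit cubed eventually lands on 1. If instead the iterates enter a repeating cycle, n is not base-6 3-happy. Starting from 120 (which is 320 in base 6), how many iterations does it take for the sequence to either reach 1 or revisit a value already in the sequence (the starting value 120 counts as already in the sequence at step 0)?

4

120 = (3,2,0)_6 → 3³ + 2³ + 0³ = 35
35 = (5,5)_6 → 5³ + 5³ = 250
250 = (1,0,5,4)_6 → 1³ + 0³ + 5³ + 4³ = 190
190 = (5,1,4)_6 → 5³ + 1³ + 4³ = 190  — 190 repeats.
That took 4 steps.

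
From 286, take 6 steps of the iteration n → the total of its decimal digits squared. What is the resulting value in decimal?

85

286 → 2² + 8² + 6² = 4 + 64 + 36 = 104
104 → 1² + 0² + 4² = 1 + 0 + 16 = 17
17 → 1² + 7² = 1 + 49 = 50
50 → 5² + 0² = 25 + 0 = 25
25 → 2² + 5² = 4 + 25 = 29
29 → 2² + 9² = 4 + 81 = 85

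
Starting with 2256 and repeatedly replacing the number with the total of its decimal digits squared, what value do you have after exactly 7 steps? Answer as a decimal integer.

2256 → 2² + 2² + 5² + 6² = 69
69 → 6² + 9² = 117
117 → 1² + 1² + 7² = 51
51 → 5² + 1² = 26
26 → 2² + 6² = 40
40 → 4² + 0² = 16
16 → 1² + 6² = 37

37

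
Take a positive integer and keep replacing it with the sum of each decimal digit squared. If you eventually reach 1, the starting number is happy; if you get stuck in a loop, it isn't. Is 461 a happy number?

461 → 4² + 6² + 1² = 16 + 36 + 1 = 53
53 → 5² + 3² = 25 + 9 = 34
34 → 3² + 4² = 9 + 16 = 25
25 → 2² + 5² = 4 + 25 = 29
29 → 2² + 9² = 4 + 81 = 85
85 → 8² + 5² = 64 + 25 = 89
89 → 8² + 9² = 64 + 81 = 145
145 → 1² + 4² + 5² = 1 + 16 + 25 = 42
42 → 4² + 2² = 16 + 4 = 20
20 → 2² + 0² = 4 + 0 = 4
4 → 4² = 16
16 → 1² + 6² = 1 + 36 = 37
37 → 3² + 7² = 9 + 49 = 58
58 → 5² + 8² = 25 + 64 = 89  — 89 already seen; the sequence cycles without reaching 1.

not happy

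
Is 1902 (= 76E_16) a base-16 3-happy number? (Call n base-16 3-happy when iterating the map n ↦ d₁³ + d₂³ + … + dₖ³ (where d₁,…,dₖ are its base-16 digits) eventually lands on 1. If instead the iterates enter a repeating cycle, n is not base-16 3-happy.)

not base-16 3-happy

1902 = (7,6,14)_16 → 3303
3303 = (12,14,7)_16 → 4815
4815 = (1,2,12,15)_16 → 5112
5112 = (1,3,15,8)_16 → 3915
3915 = (15,4,11)_16 → 4770
4770 = (1,2,10,2)_16 → 1017
1017 = (3,15,9)_16 → 4131
4131 = (1,0,2,3)_16 → 36
36 = (2,4)_16 → 72
72 = (4,8)_16 → 576
576 = (2,4,0)_16 → 72  — 72 already seen; the sequence cycles without reaching 1.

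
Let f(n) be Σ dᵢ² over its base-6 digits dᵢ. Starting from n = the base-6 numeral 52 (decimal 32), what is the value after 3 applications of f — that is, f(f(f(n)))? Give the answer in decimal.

32 = (5,2)_6 → 5² + 2² = 29
29 = (4,5)_6 → 4² + 5² = 41
41 = (1,0,5)_6 → 1² + 0² + 5² = 26

26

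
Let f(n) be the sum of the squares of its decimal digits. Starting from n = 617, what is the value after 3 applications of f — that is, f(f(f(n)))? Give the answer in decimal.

617 → 6² + 1² + 7² = 86
86 → 8² + 6² = 100
100 → 1² + 0² + 0² = 1

1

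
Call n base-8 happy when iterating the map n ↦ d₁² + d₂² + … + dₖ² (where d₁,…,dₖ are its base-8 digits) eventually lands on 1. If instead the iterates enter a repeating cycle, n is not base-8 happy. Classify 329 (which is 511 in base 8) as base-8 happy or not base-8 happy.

base-8 happy

329 = (5,1,1)_8 → 5² + 1² + 1² = 25 + 1 + 1 = 27
27 = (3,3)_8 → 3² + 3² = 9 + 9 = 18
18 = (2,2)_8 → 2² + 2² = 4 + 4 = 8
8 = (1,0)_8 → 1² + 0² = 1 + 0 = 1  — reached 1.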